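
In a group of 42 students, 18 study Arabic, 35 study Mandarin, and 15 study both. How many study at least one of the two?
|A∪B| = |A| + |B| - |A∩B| = 18 + 35 - 15 = 38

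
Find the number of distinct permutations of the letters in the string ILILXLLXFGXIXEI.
15! / (1! × 1! × 4! × 4! × 4! × 1!) = 94594500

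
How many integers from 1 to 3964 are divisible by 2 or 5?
⌊3964/2⌋ + ⌊3964/5⌋ - ⌊3964/10⌋ = 1982 + 792 - 396 = 2378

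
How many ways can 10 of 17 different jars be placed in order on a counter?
P(17,10) = 17!/(17-10)! = 70572902400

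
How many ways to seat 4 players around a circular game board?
Circular: fix one position, arrange the rest. (4-1)! = 6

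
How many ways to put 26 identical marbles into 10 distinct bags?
C(26+10-1, 10-1) = C(35, 9) = 70607460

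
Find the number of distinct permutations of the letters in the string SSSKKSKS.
8! / (5! × 3!) = 56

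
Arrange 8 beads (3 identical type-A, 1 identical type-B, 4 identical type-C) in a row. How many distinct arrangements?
8! / (3! × 1! × 4!) = 280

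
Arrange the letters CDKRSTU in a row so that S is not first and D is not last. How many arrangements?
By inclusion-exclusion: 7! - 2×(7-1)! + (7-2)! = 5040 - 1440 + 120 = 3720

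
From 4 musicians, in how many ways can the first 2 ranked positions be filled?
P(4,2) = 4!/(4-2)! = 12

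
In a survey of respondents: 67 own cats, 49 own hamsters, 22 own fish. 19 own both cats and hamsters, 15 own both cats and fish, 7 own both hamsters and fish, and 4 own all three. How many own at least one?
|A∪B∪C| = 67+49+22-19-15-7+4 = 101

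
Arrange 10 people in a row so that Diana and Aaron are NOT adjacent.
Total - adjacent = 10! - (10-1)!×2 = 3628800 - 725760 = 2903040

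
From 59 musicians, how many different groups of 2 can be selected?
C(59,2) = 59!/(2!×57!) = 1711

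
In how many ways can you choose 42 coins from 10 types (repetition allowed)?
C(42+10-1, 10-1) = C(51, 9) = 3042312350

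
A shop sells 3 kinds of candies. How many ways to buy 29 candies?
C(29+3-1, 3-1) = C(31, 2) = 465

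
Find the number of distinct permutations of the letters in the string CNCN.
4! / (2! × 2!) = 6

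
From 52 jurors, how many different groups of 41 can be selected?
C(52,41) = 52!/(41!×11!) = 60403728840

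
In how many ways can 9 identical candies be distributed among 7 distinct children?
C(9+7-1, 7-1) = C(15, 6) = 5005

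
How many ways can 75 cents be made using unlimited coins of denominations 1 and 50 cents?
Coefficient of x^75 in 1/(1-x^1) · 1/(1-x^50). Use j coins of 50 for j = 0..⌊75/50⌋ = 1, the rest in 1s: 1 + 1 = 2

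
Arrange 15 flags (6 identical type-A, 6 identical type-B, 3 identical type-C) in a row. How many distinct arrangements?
15! / (6! × 6! × 3!) = 420420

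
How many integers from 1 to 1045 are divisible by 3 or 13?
⌊1045/3⌋ + ⌊1045/13⌋ - ⌊1045/39⌋ = 348 + 80 - 26 = 402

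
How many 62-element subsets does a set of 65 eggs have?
C(65,62) = 65!/(62!×3!) = 43680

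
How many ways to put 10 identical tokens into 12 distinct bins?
C(10+12-1, 12-1) = C(21, 11) = 352716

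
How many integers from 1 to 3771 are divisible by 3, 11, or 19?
⌊3771/3⌋+⌊3771/11⌋+⌊3771/19⌋ - ⌊3771/33⌋-⌊3771/57⌋-⌊3771/209⌋ + ⌊3771/627⌋ = 1257+342+198 - 114-66-18 + 6 = 1605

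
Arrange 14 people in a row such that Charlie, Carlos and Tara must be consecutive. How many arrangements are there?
Treat the 3 as one block: (14-3+1)! × 3! = 479001600 × 6 = 2874009600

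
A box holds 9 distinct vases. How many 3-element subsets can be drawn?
C(9,3) = 9!/(3!×6!) = 84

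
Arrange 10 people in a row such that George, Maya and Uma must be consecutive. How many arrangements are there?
Treat the 3 as one block: (10-3+1)! × 3! = 40320 × 6 = 241920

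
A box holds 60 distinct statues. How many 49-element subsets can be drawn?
C(60,49) = 60!/(49!×11!) = 342700125300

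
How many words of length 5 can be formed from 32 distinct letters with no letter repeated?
P(32,5) = 32!/(32-5)! = 24165120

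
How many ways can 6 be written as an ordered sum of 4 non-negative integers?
C(6+4-1, 4-1) = C(9, 3) = 84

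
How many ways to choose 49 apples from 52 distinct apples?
C(52,49) = 52!/(49!×3!) = 22100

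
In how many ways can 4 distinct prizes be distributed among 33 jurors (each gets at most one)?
P(33,4) = 33!/(33-4)! = 982080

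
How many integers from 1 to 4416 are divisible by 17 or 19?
⌊4416/17⌋ + ⌊4416/19⌋ - ⌊4416/323⌋ = 259 + 232 - 13 = 478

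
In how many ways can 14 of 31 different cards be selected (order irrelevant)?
C(31,14) = 31!/(14!×17!) = 265182525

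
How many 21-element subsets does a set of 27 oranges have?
C(27,21) = 27!/(21!×6!) = 296010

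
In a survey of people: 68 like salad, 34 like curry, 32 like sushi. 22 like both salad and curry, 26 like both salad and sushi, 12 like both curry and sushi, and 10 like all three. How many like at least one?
|A∪B∪C| = 68+34+32-22-26-12+10 = 84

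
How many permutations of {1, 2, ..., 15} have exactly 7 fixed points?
Choose the 7 fixed points C(15,7) = 6435, derange the rest: !8 = Σ_{j=0}^{8} (-1)^j·8!/j! = 40320 - 40320 + 20160 - 6720 + 1680 - 336 + 56 - 8 + 1 = 14833. Product = 6435 × 14833 = 95450355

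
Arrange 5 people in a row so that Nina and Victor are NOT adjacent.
Total - adjacent = 5! - (5-1)!×2 = 120 - 48 = 72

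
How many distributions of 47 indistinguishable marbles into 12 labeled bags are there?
C(47+12-1, 12-1) = C(58, 11) = 227692286640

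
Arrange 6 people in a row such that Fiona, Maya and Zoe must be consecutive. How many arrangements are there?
Treat the 3 as one block: (6-3+1)! × 3! = 24 × 6 = 144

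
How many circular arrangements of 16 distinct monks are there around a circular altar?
Circular: fix one position, arrange the rest. (16-1)! = 1307674368000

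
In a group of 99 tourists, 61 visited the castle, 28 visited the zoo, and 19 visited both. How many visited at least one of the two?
|A∪B| = |A| + |B| - |A∩B| = 61 + 28 - 19 = 70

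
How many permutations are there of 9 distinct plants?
9! = 362880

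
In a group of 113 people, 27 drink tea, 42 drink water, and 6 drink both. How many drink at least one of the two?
|A∪B| = |A| + |B| - |A∩B| = 27 + 42 - 6 = 63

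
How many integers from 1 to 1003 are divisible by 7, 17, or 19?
⌊1003/7⌋+⌊1003/17⌋+⌊1003/19⌋ - ⌊1003/119⌋-⌊1003/133⌋-⌊1003/323⌋ + ⌊1003/2261⌋ = 143+59+52 - 8-7-3 + 0 = 236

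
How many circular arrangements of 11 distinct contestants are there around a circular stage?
Circular: fix one position, arrange the rest. (11-1)! = 3628800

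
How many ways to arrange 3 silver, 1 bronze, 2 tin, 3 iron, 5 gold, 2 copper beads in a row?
16! / (3! × 1! × 2! × 3! × 5! × 2!) = 1210809600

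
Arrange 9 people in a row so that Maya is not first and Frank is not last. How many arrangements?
By inclusion-exclusion: 9! - 2×(9-1)! + (9-2)! = 362880 - 80640 + 5040 = 287280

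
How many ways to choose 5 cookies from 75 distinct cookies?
C(75,5) = 75!/(5!×70!) = 17259390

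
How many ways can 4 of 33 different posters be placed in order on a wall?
P(33,4) = 33!/(33-4)! = 982080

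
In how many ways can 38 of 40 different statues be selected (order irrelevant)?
C(40,38) = 40!/(38!×2!) = 780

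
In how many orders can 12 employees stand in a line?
12! = 479001600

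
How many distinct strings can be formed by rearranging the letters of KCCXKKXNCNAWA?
13! / (2! × 2! × 3! × 3! × 2! × 1!) = 21621600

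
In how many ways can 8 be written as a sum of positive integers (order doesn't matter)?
Pentagonal recurrence p(n) = p(n-1) + p(n-2) - p(n-5) - p(n-7) + p(n-12) + p(n-15) - ... gives p(0..7) = 1, 1, 2, 3, 5, 7, 11, 15. p(8) = p(7) + p(6) - p(3) - p(1) = 15 + 11 - 3 - 1 = 22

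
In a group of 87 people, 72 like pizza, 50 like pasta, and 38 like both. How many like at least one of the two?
|A∪B| = |A| + |B| - |A∩B| = 72 + 50 - 38 = 84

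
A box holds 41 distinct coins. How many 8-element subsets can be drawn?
C(41,8) = 41!/(8!×33!) = 95548245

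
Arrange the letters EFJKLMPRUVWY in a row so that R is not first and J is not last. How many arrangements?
By inclusion-exclusion: 12! - 2×(12-1)! + (12-2)! = 479001600 - 79833600 + 3628800 = 402796800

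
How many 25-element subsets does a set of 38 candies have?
C(38,25) = 38!/(25!×13!) = 5414950296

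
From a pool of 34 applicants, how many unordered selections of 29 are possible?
C(34,29) = 34!/(29!×5!) = 278256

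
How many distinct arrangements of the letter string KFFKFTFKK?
9! / (4! × 4! × 1!) = 630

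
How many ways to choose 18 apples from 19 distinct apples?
C(19,18) = 19!/(18!×1!) = 19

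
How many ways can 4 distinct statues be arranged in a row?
4! = 24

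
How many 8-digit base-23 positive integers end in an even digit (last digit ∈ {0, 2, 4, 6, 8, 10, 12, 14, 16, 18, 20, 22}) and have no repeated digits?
Last∈{0,2,4,6,8,10,12,14,16,18,20,22}. Last=0: 859541760. Last nonzero: 11×21×P(21,6) = 9025188480. Total = 9884730240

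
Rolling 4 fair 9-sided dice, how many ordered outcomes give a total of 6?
Coefficient of x^6 in (x + x² + ... + x^9)^4. By inclusion-exclusion on dice exceeding 9: Σ_j (-1)^j C(4,j)·C(6-1-9j, 3) = C(4,0)·C(5,3) = 1·10 = 10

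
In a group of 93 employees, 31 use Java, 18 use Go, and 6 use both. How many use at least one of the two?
|A∪B| = |A| + |B| - |A∩B| = 31 + 18 - 6 = 43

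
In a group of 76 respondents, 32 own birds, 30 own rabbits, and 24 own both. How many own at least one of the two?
|A∪B| = |A| + |B| - |A∩B| = 32 + 30 - 24 = 38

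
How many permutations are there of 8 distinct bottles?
8! = 40320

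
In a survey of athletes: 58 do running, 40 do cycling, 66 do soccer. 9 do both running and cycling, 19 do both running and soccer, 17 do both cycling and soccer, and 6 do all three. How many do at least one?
|A∪B∪C| = 58+40+66-9-19-17+6 = 125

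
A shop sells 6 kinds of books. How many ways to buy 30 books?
C(30+6-1, 6-1) = C(35, 5) = 324632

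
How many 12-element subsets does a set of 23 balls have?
C(23,12) = 23!/(12!×11!) = 1352078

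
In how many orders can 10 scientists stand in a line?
10! = 3628800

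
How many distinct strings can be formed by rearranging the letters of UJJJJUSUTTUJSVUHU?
17! / (2! × 1! × 5! × 2! × 6! × 1!) = 1029188160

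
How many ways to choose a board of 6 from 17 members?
C(17,6) = 17!/(6!×11!) = 12376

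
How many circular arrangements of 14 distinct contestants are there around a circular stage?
Circular: fix one position, arrange the rest. (14-1)! = 6227020800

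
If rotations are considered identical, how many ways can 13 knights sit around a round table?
Circular: fix one position, arrange the rest. (13-1)! = 479001600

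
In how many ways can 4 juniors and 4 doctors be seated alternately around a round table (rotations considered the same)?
Fix one of the juniors: (4-1)! ways for the remaining juniors, × 4! ways for the doctors = 6 × 24 = 144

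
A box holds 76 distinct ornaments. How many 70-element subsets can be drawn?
C(76,70) = 76!/(70!×6!) = 218618940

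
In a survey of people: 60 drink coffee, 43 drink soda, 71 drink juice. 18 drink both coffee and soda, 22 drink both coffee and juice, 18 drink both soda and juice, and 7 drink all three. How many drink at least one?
|A∪B∪C| = 60+43+71-18-22-18+7 = 123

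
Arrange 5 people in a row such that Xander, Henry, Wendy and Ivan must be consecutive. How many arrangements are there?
Treat the 4 as one block: (5-4+1)! × 4! = 2 × 24 = 48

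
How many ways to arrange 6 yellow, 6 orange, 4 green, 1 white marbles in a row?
17! / (6! × 6! × 4! × 1!) = 28588560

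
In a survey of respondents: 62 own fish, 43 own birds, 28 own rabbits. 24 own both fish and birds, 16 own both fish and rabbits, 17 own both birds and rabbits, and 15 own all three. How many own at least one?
|A∪B∪C| = 62+43+28-24-16-17+15 = 91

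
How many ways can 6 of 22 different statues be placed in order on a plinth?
P(22,6) = 22!/(22-6)! = 53721360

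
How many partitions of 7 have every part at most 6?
Let r_j(i) = number of partitions of i into parts ≤ j, for i = 0..7. r_1(i) = 1 for all i; r_j(i) = r_{j-1}(i) + r_j(i-j). Rows j = 2..6: ≤2: 1 1 2 2 3 3 4 4; ≤3: 1 1 2 3 4 5 7 8; ≤4: 1 1 2 3 5 6 9 11; ≤5: 1 1 2 3 5 7 10 13; ≤6: 1 1 2 3 5 7 11 14. r_6(7) = 14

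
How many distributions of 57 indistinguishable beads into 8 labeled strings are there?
C(57+8-1, 8-1) = C(64, 7) = 621216192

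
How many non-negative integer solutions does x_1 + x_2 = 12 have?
C(12+2-1, 2-1) = C(13, 1) = 13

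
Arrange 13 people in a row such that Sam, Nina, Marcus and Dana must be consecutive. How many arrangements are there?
Treat the 4 as one block: (13-4+1)! × 4! = 3628800 × 24 = 87091200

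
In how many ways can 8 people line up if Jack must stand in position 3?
Fix one position: (8-1)! = 5040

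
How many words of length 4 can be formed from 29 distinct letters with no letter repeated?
P(29,4) = 29!/(29-4)! = 570024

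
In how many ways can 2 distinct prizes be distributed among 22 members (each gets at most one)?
P(22,2) = 22!/(22-2)! = 462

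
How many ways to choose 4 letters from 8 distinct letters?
C(8,4) = 8!/(4!×4!) = 70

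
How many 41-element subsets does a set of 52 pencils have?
C(52,41) = 52!/(41!×11!) = 60403728840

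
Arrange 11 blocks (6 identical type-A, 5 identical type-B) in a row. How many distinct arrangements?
11! / (6! × 5!) = 462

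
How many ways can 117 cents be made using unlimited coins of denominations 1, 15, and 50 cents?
Coefficient of x^117 in 1/(1-x^1) · 1/(1-x^15) · 1/(1-x^50). Case on j = number of 50-cent coins (j = 0..2); remainder r = 117 - 50j is made from {1,15} in ⌊r/15⌋+1 ways. r = 117, 67, 17 → 8 + 5 + 2 = 15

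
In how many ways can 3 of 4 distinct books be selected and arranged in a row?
P(4,3) = 4!/(4-3)! = 24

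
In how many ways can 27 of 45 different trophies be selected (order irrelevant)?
C(45,27) = 45!/(27!×18!) = 1715884494940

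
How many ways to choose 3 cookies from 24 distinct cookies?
C(24,3) = 24!/(3!×21!) = 2024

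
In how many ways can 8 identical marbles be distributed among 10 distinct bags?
C(8+10-1, 10-1) = C(17, 9) = 24310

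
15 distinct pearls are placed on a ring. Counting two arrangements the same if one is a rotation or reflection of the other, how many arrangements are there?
(15-1)!/2 = 87178291200/2 = 43589145600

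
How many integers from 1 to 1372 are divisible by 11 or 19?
⌊1372/11⌋ + ⌊1372/19⌋ - ⌊1372/209⌋ = 124 + 72 - 6 = 190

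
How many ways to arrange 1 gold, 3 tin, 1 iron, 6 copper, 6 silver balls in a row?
17! / (1! × 3! × 1! × 6! × 6!) = 114354240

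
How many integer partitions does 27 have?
Pentagonal recurrence p(n) = p(n-1) + p(n-2) - p(n-5) - p(n-7) + p(n-12) + p(n-15) - ... gives p(0..26) = 1, 1, 2, 3, 5, 7, 11, 15, 22, 30, 42, 56, 77, 101, 135, 176, 231, 297, 385, 490, 627, 792, 1002, 1255, 1575, 1958, 2436. p(27) = p(26) + p(25) - p(22) - p(20) + p(15) + p(12) - p(5) - p(1) = 2436 + 1958 - 1002 - 627 + 176 + 77 - 7 - 1 = 3010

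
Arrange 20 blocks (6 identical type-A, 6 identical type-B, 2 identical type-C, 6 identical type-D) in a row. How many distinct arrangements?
20! / (6! × 6! × 2! × 6!) = 3259095840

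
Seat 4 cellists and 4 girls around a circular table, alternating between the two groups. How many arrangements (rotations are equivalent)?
Fix one of the cellists: (4-1)! ways for the remaining cellists, × 4! ways for the girls = 6 × 24 = 144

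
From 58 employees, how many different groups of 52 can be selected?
C(58,52) = 58!/(52!×6!) = 40475358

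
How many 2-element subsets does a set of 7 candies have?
C(7,2) = 7!/(2!×5!) = 21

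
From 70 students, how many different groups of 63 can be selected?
C(70,63) = 70!/(63!×7!) = 1198774720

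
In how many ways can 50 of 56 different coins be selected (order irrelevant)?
C(56,50) = 56!/(50!×6!) = 32468436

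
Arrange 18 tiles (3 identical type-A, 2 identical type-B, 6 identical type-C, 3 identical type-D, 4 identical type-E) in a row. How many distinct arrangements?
18! / (3! × 2! × 6! × 3! × 4!) = 5145940800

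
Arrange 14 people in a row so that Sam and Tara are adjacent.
Treat as block: (14-1)! × 2! = 6227020800 × 2 = 12454041600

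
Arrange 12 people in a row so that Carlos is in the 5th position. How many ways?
Fix one position: (12-1)! = 39916800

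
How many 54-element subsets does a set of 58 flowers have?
C(58,54) = 58!/(54!×4!) = 424270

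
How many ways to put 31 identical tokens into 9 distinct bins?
C(31+9-1, 9-1) = C(39, 8) = 61523748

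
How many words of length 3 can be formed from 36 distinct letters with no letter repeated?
P(36,3) = 36!/(36-3)! = 42840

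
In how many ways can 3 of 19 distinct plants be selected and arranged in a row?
P(19,3) = 19!/(19-3)! = 5814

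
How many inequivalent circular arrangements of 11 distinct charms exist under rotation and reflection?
(11-1)!/2 = 3628800/2 = 1814400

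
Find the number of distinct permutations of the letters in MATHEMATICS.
11! / (2! × 2! × 2! × 1! × 1! × 1! × 1! × 1!) = 4989600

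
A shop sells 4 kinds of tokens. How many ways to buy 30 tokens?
C(30+4-1, 4-1) = C(33, 3) = 5456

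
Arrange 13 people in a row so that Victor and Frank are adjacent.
Treat as block: (13-1)! × 2! = 479001600 × 2 = 958003200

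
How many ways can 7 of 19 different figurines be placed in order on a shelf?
P(19,7) = 19!/(19-7)! = 253955520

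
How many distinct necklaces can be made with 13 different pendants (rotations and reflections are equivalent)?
(13-1)!/2 = 479001600/2 = 239500800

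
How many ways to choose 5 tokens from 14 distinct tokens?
C(14,5) = 14!/(5!×9!) = 2002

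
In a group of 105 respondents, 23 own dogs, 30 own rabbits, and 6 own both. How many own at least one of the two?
|A∪B| = |A| + |B| - |A∩B| = 23 + 30 - 6 = 47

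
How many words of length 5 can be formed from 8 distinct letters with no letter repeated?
P(8,5) = 8!/(8-5)! = 6720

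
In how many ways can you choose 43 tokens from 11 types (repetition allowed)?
C(43+11-1, 11-1) = C(53, 10) = 19499099620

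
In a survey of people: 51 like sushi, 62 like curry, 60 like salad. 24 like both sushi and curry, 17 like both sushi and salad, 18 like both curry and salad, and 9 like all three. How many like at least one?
|A∪B∪C| = 51+62+60-24-17-18+9 = 123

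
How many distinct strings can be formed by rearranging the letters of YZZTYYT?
7! / (3! × 2! × 2!) = 210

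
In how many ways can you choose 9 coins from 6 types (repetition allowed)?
C(9+6-1, 6-1) = C(14, 5) = 2002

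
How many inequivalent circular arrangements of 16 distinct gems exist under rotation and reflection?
(16-1)!/2 = 1307674368000/2 = 653837184000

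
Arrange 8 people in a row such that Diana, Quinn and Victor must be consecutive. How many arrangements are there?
Treat the 3 as one block: (8-3+1)! × 3! = 720 × 6 = 4320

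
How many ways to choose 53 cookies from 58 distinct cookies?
C(58,53) = 58!/(53!×5!) = 4582116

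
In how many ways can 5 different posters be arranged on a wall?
5! = 120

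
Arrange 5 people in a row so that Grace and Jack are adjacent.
Treat as block: (5-1)! × 2! = 24 × 2 = 48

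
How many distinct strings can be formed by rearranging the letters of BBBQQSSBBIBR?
12! / (1! × 1! × 2! × 2! × 6!) = 166320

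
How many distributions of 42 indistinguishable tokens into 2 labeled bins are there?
C(42+2-1, 2-1) = C(43, 1) = 43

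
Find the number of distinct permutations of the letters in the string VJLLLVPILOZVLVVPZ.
17! / (5! × 1! × 2! × 2! × 5! × 1! × 1!) = 6175128960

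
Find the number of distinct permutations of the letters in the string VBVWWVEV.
8! / (1! × 2! × 4! × 1!) = 840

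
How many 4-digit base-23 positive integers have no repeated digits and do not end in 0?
Last digit: 22 nonzero choices. First digit: 21 (nonzero, ≠last). Middle 2: P(21,2) = 420. Total = 194040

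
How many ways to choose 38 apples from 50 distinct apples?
C(50,38) = 50!/(38!×12!) = 121399651100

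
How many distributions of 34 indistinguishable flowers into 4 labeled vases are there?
C(34+4-1, 4-1) = C(37, 3) = 7770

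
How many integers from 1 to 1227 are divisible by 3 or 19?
⌊1227/3⌋ + ⌊1227/19⌋ - ⌊1227/57⌋ = 409 + 64 - 21 = 452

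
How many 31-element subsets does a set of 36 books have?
C(36,31) = 36!/(31!×5!) = 376992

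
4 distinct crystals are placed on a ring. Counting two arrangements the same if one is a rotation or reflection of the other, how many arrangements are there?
(4-1)!/2 = 6/2 = 3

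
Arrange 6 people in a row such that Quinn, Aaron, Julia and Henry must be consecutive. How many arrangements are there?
Treat the 4 as one block: (6-4+1)! × 4! = 6 × 24 = 144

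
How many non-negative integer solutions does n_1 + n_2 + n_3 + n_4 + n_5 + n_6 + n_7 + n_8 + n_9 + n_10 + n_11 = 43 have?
C(43+11-1, 11-1) = C(53, 10) = 19499099620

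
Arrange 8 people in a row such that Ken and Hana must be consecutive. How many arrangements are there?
Treat the 2 as one block: (8-2+1)! × 2! = 5040 × 2 = 10080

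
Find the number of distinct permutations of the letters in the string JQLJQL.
6! / (2! × 2! × 2!) = 90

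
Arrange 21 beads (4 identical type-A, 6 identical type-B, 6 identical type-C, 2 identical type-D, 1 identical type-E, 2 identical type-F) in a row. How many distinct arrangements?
21! / (4! × 6! × 6! × 2! × 1! × 2!) = 1026615189600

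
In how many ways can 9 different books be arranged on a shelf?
9! = 362880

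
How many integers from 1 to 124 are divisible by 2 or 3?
⌊124/2⌋ + ⌊124/3⌋ - ⌊124/6⌋ = 62 + 41 - 20 = 83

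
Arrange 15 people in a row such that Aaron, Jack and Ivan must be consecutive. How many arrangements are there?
Treat the 3 as one block: (15-3+1)! × 3! = 6227020800 × 6 = 37362124800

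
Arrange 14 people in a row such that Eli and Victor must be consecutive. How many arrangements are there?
Treat the 2 as one block: (14-2+1)! × 2! = 6227020800 × 2 = 12454041600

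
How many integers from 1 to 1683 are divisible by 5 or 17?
⌊1683/5⌋ + ⌊1683/17⌋ - ⌊1683/85⌋ = 336 + 99 - 19 = 416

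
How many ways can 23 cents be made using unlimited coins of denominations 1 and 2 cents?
Coefficient of x^23 in 1/(1-x^1) · 1/(1-x^2). Use j coins of 2 for j = 0..⌊23/2⌋ = 11, the rest in 1s: 11 + 1 = 12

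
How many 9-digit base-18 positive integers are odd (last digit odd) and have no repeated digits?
Last∈{1,3,5,7,9,11,13,15,17}. Last=0: 0. Last nonzero: 9×16×P(16,7) = 8302694400. Total = 8302694400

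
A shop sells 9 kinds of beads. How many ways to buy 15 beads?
C(15+9-1, 9-1) = C(23, 8) = 490314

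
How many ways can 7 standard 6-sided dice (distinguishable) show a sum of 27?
Coefficient of x^27 in (x + x² + ... + x^6)^7. By inclusion-exclusion on dice exceeding 6: Σ_j (-1)^j C(7,j)·C(27-1-6j, 6) = C(7,0)·C(26,6) - C(7,1)·C(20,6) + C(7,2)·C(14,6) - C(7,3)·C(8,6) = 1·230230 - 7·38760 + 21·3003 - 35·28 = 20993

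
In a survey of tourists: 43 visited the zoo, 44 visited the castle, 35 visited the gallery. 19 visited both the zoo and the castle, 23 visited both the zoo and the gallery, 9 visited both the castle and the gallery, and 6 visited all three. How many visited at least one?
|A∪B∪C| = 43+44+35-19-23-9+6 = 77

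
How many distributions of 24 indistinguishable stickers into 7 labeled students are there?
C(24+7-1, 7-1) = C(30, 6) = 593775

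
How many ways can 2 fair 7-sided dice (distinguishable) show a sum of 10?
Coefficient of x^10 in (x + x² + ... + x^7)^2. By inclusion-exclusion on dice exceeding 7: Σ_j (-1)^j C(2,j)·C(10-1-7j, 1) = C(2,0)·C(9,1) - C(2,1)·C(2,1) = 1·9 - 2·2 = 5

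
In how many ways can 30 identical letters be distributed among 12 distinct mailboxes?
C(30+12-1, 12-1) = C(41, 11) = 3159461968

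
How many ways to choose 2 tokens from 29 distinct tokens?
C(29,2) = 29!/(2!×27!) = 406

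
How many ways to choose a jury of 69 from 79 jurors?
C(79,69) = 79!/(69!×10!) = 1440680596355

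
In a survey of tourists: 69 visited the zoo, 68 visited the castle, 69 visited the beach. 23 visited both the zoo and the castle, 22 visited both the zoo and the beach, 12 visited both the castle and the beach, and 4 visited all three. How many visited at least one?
|A∪B∪C| = 69+68+69-23-22-12+4 = 153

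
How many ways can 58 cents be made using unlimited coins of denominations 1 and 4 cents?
Coefficient of x^58 in 1/(1-x^1) · 1/(1-x^4). Use j coins of 4 for j = 0..⌊58/4⌋ = 14, the rest in 1s: 14 + 1 = 15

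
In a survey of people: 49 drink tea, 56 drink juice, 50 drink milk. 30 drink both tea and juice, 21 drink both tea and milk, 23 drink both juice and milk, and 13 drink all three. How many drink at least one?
|A∪B∪C| = 49+56+50-30-21-23+13 = 94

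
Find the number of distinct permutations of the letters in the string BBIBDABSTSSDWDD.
15! / (4! × 1! × 1! × 1! × 4! × 1! × 3!) = 378378000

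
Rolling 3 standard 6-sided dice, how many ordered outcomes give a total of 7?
Coefficient of x^7 in (x + x² + ... + x^6)^3. By inclusion-exclusion on dice exceeding 6: Σ_j (-1)^j C(3,j)·C(7-1-6j, 2) = C(3,0)·C(6,2) = 1·15 = 15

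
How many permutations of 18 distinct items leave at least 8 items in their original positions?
Exactly j fixed points: C(18,j)·!(18-j); sum over j ≥ 8 (derangement numbers via !m = (m-1)·(!(m-1) + !(m-2)): !0..!10 = 1, 0, 1, 2, 9, 44, 265, 1854, 14833, 133496, 1334961). Σ_{j=8}^{18} C(18,j)·!(18-j) = C(18,8)·!10 + C(18,9)·!9 + C(18,10)·!8 + C(18,11)·!7 + C(18,12)·!6 + C(18,13)·!5 + C(18,14)·!4 + C(18,15)·!3 + C(18,16)·!2 + C(18,17)·!1 + C(18,18)·!0 = 43758·1334961 + 48620·133496 + 43758·14833 + 31824·1854 + 18564·265 + 8568·44 + 3060·9 + 816·2 + 153·1 + 18·0 + 1·1 = 65619188846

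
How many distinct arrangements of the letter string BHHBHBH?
7! / (3! × 4!) = 35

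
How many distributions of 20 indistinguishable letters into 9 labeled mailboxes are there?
C(20+9-1, 9-1) = C(28, 8) = 3108105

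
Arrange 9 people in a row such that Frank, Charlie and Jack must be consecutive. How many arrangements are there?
Treat the 3 as one block: (9-3+1)! × 3! = 5040 × 6 = 30240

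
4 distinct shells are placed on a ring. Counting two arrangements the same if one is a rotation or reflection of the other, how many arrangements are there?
(4-1)!/2 = 6/2 = 3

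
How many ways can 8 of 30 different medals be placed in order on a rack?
P(30,8) = 30!/(30-8)! = 235989936000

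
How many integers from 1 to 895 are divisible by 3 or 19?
⌊895/3⌋ + ⌊895/19⌋ - ⌊895/57⌋ = 298 + 47 - 15 = 330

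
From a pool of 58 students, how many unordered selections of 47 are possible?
C(58,47) = 58!/(47!×11!) = 227692286640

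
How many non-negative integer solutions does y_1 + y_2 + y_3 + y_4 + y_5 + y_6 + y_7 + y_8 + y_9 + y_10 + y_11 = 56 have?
C(56+11-1, 11-1) = C(66, 10) = 210980549208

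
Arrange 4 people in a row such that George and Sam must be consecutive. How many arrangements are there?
Treat the 2 as one block: (4-2+1)! × 2! = 6 × 2 = 12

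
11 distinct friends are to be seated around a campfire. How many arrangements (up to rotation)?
Circular: fix one position, arrange the rest. (11-1)! = 3628800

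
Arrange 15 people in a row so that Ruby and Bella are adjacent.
Treat as block: (15-1)! × 2! = 87178291200 × 2 = 174356582400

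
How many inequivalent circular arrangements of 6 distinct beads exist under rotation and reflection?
(6-1)!/2 = 120/2 = 60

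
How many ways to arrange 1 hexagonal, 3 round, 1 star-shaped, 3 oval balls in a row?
8! / (1! × 3! × 1! × 3!) = 1120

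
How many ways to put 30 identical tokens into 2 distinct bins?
C(30+2-1, 2-1) = C(31, 1) = 31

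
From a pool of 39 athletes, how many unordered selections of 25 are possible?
C(39,25) = 39!/(25!×14!) = 15084504396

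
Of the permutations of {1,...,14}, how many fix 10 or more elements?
Exactly j fixed points: C(14,j)·!(14-j); sum over j ≥ 10 (derangement numbers via !m = (m-1)·(!(m-1) + !(m-2)): !0..!4 = 1, 0, 1, 2, 9). Σ_{j=10}^{14} C(14,j)·!(14-j) = C(14,10)·!4 + C(14,11)·!3 + C(14,12)·!2 + C(14,13)·!1 + C(14,14)·!0 = 1001·9 + 364·2 + 91·1 + 14·0 + 1·1 = 9829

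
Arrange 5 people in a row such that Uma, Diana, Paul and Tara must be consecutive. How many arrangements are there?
Treat the 4 as one block: (5-4+1)! × 4! = 2 × 24 = 48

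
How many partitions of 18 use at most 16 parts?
By conjugation, equals partitions of 18 into parts ≤ 16. Let r_j(i) = number of partitions of i into parts ≤ j, for i = 0..18. r_1(i) = 1 for all i; r_j(i) = r_{j-1}(i) + r_j(i-j). Rows j = 2..16: ≤2: 1 1 2 2 3 3 4 4 5 5 6 6 7 7 8 8 9 9 10; ≤3: 1 1 2 3 4 5 7 8 10 12 14 16 19 21 24 27 30 33 37; ≤4: 1 1 2 3 5 6 9 11 15 18 23 27 34 39 47 54 64 72 84; ≤5: 1 1 2 3 5 7 10 13 18 23 30 37 47 57 70 84 101 119 141; ≤6: 1 1 2 3 5 7 11 14 20 26 35 44 58 71 90 110 136 163 199; ≤7: 1 1 2 3 5 7 11 15 21 28 38 49 65 82 105 131 164 201 248; ≤8: 1 1 2 3 5 7 11 15 22 29 40 52 70 89 116 146 186 230 288; ≤9: 1 1 2 3 5 7 11 15 22 30 41 54 73 94 123 157 201 252 318; ≤10: 1 1 2 3 5 7 11 15 22 30 42 55 75 97 128 164 212 267 340; ≤11: 1 1 2 3 5 7 11 15 22 30 42 56 76 99 131 169 219 278 355; ≤12: 1 1 2 3 5 7 11 15 22 30 42 56 77 100 133 172 224 285 366; ≤13: 1 1 2 3 5 7 11 15 22 30 42 56 77 101 134 174 227 290 373; ≤14: 1 1 2 3 5 7 11 15 22 30 42 56 77 101 135 175 229 293 378; ≤15: 1 1 2 3 5 7 11 15 22 30 42 56 77 101 135 176 230 295 381; ≤16: 1 1 2 3 5 7 11 15 22 30 42 56 77 101 135 176 231 296 383. r_16(18) = 383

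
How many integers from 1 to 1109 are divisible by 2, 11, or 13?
⌊1109/2⌋+⌊1109/11⌋+⌊1109/13⌋ - ⌊1109/22⌋-⌊1109/26⌋-⌊1109/143⌋ + ⌊1109/286⌋ = 554+100+85 - 50-42-7 + 3 = 643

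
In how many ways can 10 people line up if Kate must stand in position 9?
Fix one position: (10-1)! = 362880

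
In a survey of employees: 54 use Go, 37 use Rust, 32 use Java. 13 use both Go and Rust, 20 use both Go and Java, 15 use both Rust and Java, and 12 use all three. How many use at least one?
|A∪B∪C| = 54+37+32-13-20-15+12 = 87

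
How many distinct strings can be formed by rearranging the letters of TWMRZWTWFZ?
10! / (1! × 3! × 1! × 1! × 2! × 2!) = 151200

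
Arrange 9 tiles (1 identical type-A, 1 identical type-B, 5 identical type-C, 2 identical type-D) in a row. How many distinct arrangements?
9! / (1! × 1! × 5! × 2!) = 1512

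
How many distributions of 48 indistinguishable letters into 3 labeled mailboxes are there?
C(48+3-1, 3-1) = C(50, 2) = 1225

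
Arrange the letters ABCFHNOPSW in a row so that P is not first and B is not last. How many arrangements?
By inclusion-exclusion: 10! - 2×(10-1)! + (10-2)! = 3628800 - 725760 + 40320 = 2943360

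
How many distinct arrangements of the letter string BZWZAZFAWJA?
11! / (1! × 3! × 1! × 1! × 3! × 2!) = 554400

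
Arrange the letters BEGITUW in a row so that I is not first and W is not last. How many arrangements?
By inclusion-exclusion: 7! - 2×(7-1)! + (7-2)! = 5040 - 1440 + 120 = 3720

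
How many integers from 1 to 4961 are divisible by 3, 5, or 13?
⌊4961/3⌋+⌊4961/5⌋+⌊4961/13⌋ - ⌊4961/15⌋-⌊4961/39⌋-⌊4961/65⌋ + ⌊4961/195⌋ = 1653+992+381 - 330-127-76 + 25 = 2518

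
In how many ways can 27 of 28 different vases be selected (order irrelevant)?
C(28,27) = 28!/(27!×1!) = 28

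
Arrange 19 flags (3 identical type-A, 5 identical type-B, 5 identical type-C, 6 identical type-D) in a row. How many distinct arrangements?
19! / (3! × 5! × 5! × 6!) = 1955457504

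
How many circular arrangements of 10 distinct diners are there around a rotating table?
Circular: fix one position, arrange the rest. (10-1)! = 362880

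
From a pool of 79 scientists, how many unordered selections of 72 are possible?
C(79,72) = 79!/(72!×7!) = 2898753715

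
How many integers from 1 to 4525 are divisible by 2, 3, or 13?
⌊4525/2⌋+⌊4525/3⌋+⌊4525/13⌋ - ⌊4525/6⌋-⌊4525/26⌋-⌊4525/39⌋ + ⌊4525/78⌋ = 2262+1508+348 - 754-174-116 + 58 = 3132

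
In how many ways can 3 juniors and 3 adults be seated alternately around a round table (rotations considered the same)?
Fix one of the juniors: (3-1)! ways for the remaining juniors, × 3! ways for the adults = 2 × 6 = 12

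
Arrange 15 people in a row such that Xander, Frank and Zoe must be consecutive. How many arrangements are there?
Treat the 3 as one block: (15-3+1)! × 3! = 6227020800 × 6 = 37362124800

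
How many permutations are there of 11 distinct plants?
11! = 39916800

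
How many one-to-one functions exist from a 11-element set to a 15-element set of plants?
P(15,11) = 15!/(15-11)! = 54486432000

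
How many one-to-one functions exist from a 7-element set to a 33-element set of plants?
P(33,7) = 33!/(33-7)! = 21531121920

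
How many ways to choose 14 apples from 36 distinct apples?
C(36,14) = 36!/(14!×22!) = 3796297200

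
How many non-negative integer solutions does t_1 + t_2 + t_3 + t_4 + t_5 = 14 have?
C(14+5-1, 5-1) = C(18, 4) = 3060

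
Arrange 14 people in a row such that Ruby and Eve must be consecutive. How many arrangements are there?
Treat the 2 as one block: (14-2+1)! × 2! = 6227020800 × 2 = 12454041600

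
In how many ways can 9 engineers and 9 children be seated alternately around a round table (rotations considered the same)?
Fix one of the engineers: (9-1)! ways for the remaining engineers, × 9! ways for the children = 40320 × 362880 = 14631321600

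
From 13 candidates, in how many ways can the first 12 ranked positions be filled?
P(13,12) = 13!/(13-12)! = 6227020800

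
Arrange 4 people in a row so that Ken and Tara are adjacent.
Treat as block: (4-1)! × 2! = 6 × 2 = 12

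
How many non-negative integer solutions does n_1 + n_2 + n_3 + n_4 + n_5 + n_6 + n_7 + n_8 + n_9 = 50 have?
C(50+9-1, 9-1) = C(58, 8) = 1916797311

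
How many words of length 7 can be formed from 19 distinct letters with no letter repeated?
P(19,7) = 19!/(19-7)! = 253955520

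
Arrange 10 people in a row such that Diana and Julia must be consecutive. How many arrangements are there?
Treat the 2 as one block: (10-2+1)! × 2! = 362880 × 2 = 725760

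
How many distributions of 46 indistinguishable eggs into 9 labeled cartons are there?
C(46+9-1, 9-1) = C(54, 8) = 1040465790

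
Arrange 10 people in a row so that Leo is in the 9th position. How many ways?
Fix one position: (10-1)! = 362880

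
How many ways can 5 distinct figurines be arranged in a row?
5! = 120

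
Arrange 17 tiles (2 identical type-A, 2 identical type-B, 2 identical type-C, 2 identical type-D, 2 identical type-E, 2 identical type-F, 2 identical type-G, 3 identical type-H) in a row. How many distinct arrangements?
17! / (2! × 2! × 2! × 2! × 2! × 2! × 2! × 3!) = 463134672000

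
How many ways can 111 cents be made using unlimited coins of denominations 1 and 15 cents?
Coefficient of x^111 in 1/(1-x^1) · 1/(1-x^15). Use j coins of 15 for j = 0..⌊111/15⌋ = 7, the rest in 1s: 7 + 1 = 8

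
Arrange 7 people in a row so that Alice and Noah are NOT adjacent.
Total - adjacent = 7! - (7-1)!×2 = 5040 - 1440 = 3600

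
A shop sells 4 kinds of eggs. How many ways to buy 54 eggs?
C(54+4-1, 4-1) = C(57, 3) = 29260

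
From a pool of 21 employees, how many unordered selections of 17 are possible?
C(21,17) = 21!/(17!×4!) = 5985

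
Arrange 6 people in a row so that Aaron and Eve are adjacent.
Treat as block: (6-1)! × 2! = 120 × 2 = 240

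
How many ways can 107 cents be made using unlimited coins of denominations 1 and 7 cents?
Coefficient of x^107 in 1/(1-x^1) · 1/(1-x^7). Use j coins of 7 for j = 0..⌊107/7⌋ = 15, the rest in 1s: 15 + 1 = 16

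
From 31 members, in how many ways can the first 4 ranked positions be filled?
P(31,4) = 31!/(31-4)! = 755160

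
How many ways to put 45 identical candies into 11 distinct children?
C(45+11-1, 11-1) = C(55, 10) = 29248649430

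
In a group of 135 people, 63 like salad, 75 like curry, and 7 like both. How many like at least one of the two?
|A∪B| = |A| + |B| - |A∩B| = 63 + 75 - 7 = 131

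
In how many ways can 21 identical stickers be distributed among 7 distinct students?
C(21+7-1, 7-1) = C(27, 6) = 296010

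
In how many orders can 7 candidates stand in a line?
7! = 5040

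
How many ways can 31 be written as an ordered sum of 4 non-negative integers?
C(31+4-1, 4-1) = C(34, 3) = 5984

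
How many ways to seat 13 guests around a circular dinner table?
Circular: fix one position, arrange the rest. (13-1)! = 479001600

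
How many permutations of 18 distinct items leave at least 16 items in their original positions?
Exactly j fixed points: C(18,j)·!(18-j); sum over j ≥ 16 (derangement numbers via !m = (m-1)·(!(m-1) + !(m-2)): !0..!2 = 1, 0, 1). Σ_{j=16}^{18} C(18,j)·!(18-j) = C(18,16)·!2 + C(18,17)·!1 + C(18,18)·!0 = 153·1 + 18·0 + 1·1 = 154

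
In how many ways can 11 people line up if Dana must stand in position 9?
Fix one position: (11-1)! = 3628800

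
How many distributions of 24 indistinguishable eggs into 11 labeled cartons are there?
C(24+11-1, 11-1) = C(34, 10) = 131128140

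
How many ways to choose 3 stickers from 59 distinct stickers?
C(59,3) = 59!/(3!×56!) = 32509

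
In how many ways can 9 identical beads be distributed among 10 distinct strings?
C(9+10-1, 10-1) = C(18, 9) = 48620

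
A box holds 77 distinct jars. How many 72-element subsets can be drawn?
C(77,72) = 77!/(72!×5!) = 19757815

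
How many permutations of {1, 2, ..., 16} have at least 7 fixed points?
Exactly j fixed points: C(16,j)·!(16-j); sum over j ≥ 7 (derangement numbers via !m = (m-1)·(!(m-1) + !(m-2)): !0..!9 = 1, 0, 1, 2, 9, 44, 265, 1854, 14833, 133496). Σ_{j=7}^{16} C(16,j)·!(16-j) = C(16,7)·!9 + C(16,8)·!8 + C(16,9)·!7 + C(16,10)·!6 + C(16,11)·!5 + C(16,12)·!4 + C(16,13)·!3 + C(16,14)·!2 + C(16,15)·!1 + C(16,16)·!0 = 11440·133496 + 12870·14833 + 11440·1854 + 8008·265 + 4368·44 + 1820·9 + 560·2 + 120·1 + 16·0 + 1·1 = 1741636643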